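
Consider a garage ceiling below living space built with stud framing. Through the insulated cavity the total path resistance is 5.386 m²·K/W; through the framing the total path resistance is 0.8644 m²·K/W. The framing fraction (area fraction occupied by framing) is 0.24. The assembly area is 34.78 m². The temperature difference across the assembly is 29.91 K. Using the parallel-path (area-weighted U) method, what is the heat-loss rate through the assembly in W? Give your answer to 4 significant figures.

435.6 W

U_eff = 0.76/5.386 + 0.24/0.8644 = 0.14111 + 0.27765 = 0.41876
R_eff = 1/U_eff = 2.388 m²·K/W
Q = 34.78 × 29.91 / 2.388 = 435.62 W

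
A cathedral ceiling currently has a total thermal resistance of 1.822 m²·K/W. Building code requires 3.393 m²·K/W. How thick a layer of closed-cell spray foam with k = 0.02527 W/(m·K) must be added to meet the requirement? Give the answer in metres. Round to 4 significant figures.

0.03970 m

ΔR = 3.393 − 1.822 = 1.571 m²·K/W
L = ΔR × k = 1.571 × 0.02527 = 0.039699 m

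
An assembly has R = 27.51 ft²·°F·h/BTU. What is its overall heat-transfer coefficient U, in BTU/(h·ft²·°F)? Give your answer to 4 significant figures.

U = 1/R = 1/27.51 = 0.03635

0.03635 BTU/(h·ft²·°F)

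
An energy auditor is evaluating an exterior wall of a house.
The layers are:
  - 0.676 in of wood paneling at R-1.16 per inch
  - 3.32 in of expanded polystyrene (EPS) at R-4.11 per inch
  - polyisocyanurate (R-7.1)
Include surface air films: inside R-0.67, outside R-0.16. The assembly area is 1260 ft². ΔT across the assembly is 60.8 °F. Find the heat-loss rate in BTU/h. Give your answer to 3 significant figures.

3430 BTU/h

0.676 × 1.16 = 0.7842
3.32 × 4.11 = 13.65
R_total = 0.67 + 0.7842 + 13.65 + 7.1 + 0.16 = 22.36 ft²·°F·h/BTU
Q = A·ΔT/R = 1260 × 60.8 / 22.36 = 3426 BTU/h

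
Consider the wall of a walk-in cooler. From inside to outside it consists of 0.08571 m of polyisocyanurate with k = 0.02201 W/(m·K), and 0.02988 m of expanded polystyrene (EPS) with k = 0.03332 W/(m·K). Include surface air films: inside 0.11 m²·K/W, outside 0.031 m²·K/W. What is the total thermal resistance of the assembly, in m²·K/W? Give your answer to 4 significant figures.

4.932 m²·K/W

0.08571/0.02201 = 3.8941
0.02988/0.03332 = 0.89676
R_total = 0.11 + 3.8941 + 0.89676 + 0.031 = 4.9319 m²·K/W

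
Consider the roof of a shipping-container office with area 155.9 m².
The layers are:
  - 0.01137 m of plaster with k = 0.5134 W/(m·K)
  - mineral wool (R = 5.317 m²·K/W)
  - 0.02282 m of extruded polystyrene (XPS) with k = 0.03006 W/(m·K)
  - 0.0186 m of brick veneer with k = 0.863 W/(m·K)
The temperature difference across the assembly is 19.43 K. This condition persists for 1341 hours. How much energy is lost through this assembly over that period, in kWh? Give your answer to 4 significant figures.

663.8 kWh

0.01137/0.5134 = 0.022146
0.02282/0.03006 = 0.75915
0.0186/0.863 = 0.021553
R_total = 0.022146 + 5.317 + 0.75915 + 0.021553 = 6.1198 m²·K/W
Q = 155.9 × 19.43 / 6.1198 = 494.97 W
E = 494.97 W × 1341 h / 1000 = 663.75 kWh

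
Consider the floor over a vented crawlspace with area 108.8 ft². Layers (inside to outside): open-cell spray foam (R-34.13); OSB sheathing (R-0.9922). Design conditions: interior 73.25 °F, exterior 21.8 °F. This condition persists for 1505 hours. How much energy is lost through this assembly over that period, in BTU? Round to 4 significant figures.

239900 BTU

R_total = 34.13 + 0.9922 = 35.122 ft²·°F·h/BTU
Q = 108.8 × (73.25 − 21.8) / 35.122 = 159.38 BTU/h
E = 159.38 × 1505 = 239870 BTU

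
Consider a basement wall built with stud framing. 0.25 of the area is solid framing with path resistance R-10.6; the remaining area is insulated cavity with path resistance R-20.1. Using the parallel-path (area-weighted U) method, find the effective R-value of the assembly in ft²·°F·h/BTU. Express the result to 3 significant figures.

16.4 ft²·°F·h/BTU

U_eff = 0.75/20.1 + 0.25/10.6 = 0.03731 + 0.02358 = 0.0609
R_eff = 1/U_eff = 16.42 ft²·°F·h/BTU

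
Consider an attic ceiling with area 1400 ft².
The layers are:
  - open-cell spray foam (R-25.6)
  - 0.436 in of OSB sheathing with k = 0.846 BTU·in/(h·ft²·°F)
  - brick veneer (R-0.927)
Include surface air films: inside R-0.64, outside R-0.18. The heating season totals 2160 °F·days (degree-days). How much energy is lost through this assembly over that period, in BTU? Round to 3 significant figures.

2600000 BTU

0.436/0.846 = 0.5154
R_total = 0.64 + 25.6 + 0.5154 + 0.927 + 0.18 = 27.86 ft²·°F·h/BTU
E = A × HDD × 24 / R = 1400 × 2160 × 24 / 27.86 = 2605000 BTU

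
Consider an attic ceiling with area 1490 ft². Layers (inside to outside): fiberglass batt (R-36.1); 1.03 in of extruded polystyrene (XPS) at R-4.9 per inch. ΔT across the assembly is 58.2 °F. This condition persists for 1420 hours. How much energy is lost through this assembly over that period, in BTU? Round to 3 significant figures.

2990000 BTU

1.03 × 4.9 = 5.047
R_total = 36.1 + 5.047 = 41.15 ft²·°F·h/BTU
Q = 1490 × 58.2 / 41.15 = 2108 BTU/h
E = 2108 × 1420 = 2993000 BTU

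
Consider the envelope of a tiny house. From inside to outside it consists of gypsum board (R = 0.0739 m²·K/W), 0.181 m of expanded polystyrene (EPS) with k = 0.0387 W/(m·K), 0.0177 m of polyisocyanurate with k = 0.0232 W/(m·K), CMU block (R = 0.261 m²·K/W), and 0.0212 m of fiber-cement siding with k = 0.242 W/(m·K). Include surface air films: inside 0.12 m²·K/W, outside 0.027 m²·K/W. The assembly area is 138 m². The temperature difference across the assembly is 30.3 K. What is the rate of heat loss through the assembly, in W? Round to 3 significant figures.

696 W

0.181/0.0387 = 4.677
0.0177/0.0232 = 0.7629
0.0212/0.242 = 0.0876
R_total = 0.12 + 0.0739 + 4.677 + 0.7629 + 0.261 + 0.0876 + 0.027 = 6.009 m²·K/W
Q = A·ΔT/R = 138 × 30.3 / 6.009 = 695.8 W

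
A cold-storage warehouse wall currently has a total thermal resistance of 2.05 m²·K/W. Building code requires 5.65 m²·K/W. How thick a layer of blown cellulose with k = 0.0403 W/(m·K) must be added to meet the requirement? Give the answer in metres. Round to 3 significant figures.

ΔR = 5.65 − 2.05 = 3.6 m²·K/W
L = ΔR × k = 3.6 × 0.0403 = 0.1451 m

0.145 m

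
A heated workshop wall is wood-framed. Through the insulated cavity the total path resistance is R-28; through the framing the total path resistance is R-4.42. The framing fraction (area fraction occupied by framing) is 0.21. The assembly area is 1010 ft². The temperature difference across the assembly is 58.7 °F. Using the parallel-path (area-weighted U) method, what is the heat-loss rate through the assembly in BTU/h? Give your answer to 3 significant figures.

4490 BTU/h

U_eff = 0.79/28 + 0.21/4.42 = 0.02821 + 0.04751 = 0.07573
R_eff = 1/U_eff = 13.21 ft²·°F·h/BTU
Q = 1010 × 58.7 / 13.21 = 4490 BTU/h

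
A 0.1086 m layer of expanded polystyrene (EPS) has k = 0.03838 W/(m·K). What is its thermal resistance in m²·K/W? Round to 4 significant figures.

R = L/k = 0.1086/0.03838 = 2.8296 m²·K/W

2.830 m²·K/W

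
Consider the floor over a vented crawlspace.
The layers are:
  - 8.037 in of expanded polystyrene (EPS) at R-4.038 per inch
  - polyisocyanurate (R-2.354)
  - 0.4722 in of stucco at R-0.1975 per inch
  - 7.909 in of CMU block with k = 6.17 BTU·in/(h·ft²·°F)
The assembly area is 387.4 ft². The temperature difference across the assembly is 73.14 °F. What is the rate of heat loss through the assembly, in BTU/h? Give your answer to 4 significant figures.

783.1 BTU/h

8.037 × 4.038 = 32.453
0.4722 × 0.1975 = 0.09326
7.909/6.17 = 1.2818
R_total = 32.453 + 2.354 + 0.09326 + 1.2818 = 36.183 ft²·°F·h/BTU
Q = A·ΔT/R = 387.4 × 73.14 / 36.183 = 783.1 BTU/h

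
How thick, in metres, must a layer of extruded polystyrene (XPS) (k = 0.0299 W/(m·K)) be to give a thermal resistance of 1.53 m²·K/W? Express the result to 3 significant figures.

L = R·k = 1.53 × 0.0299 = 0.04575 m

0.0457 m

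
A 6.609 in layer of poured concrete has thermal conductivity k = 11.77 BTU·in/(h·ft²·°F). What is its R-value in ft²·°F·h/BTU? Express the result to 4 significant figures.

R = L/k = 6.609/11.77 = 0.56151 ft²·°F·h/BTU

0.5615 ft²·°F·h/BTU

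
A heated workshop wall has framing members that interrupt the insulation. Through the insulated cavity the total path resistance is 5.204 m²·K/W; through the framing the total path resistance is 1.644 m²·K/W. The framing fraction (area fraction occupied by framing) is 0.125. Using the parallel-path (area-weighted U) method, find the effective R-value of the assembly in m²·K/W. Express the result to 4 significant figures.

U_eff = 0.875/5.204 + 0.125/1.644 = 0.16814 + 0.076034 = 0.24417
R_eff = 1/U_eff = 4.0954 m²·K/W

4.095 m²·K/W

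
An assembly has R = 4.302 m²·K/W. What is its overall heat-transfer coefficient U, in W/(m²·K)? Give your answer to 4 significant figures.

U = 1/R = 1/4.302 = 0.23245

0.2325 W/(m²·K)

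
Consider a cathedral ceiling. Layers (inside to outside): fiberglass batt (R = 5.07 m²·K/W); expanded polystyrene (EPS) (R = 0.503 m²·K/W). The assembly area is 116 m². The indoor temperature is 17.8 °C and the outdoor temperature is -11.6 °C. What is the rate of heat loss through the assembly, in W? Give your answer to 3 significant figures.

R_total = 5.07 + 0.503 = 5.573 m²·K/W
Q = A·ΔT/R = 116 × (17.8 − (-11.6)) / 5.573 = 612 W

612 W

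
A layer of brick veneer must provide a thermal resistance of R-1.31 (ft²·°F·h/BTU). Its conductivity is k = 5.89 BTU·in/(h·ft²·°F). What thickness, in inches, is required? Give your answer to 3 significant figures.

7.72 in

L = R × k = 1.31 × 5.89 = 7.716 in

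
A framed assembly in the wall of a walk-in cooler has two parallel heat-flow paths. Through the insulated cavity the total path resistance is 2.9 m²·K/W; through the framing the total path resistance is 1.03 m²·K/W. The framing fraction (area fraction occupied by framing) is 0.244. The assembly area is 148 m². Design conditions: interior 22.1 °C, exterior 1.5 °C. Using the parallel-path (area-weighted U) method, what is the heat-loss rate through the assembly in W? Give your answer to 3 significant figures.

1520 W

U_eff = 0.756/2.9 + 0.244/1.03 = 0.2607 + 0.2369 = 0.4976
R_eff = 1/U_eff = 2.01 m²·K/W
Q = 148 × (22.1 − 1.5) / 2.01 = 1517 W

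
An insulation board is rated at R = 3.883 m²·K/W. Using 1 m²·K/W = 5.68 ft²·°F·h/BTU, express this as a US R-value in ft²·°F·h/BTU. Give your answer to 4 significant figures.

22.06 ft²·°F·h/BTU

R_US = 3.883 × 5.68 = 22.055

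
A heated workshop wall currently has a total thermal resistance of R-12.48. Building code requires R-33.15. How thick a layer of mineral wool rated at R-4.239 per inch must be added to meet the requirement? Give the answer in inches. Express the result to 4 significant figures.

ΔR = 33.15 − 12.48 = 20.67 ft²·°F·h/BTU
L = ΔR / (R/in) = 20.67/4.239 = 4.8762 in

4.876 in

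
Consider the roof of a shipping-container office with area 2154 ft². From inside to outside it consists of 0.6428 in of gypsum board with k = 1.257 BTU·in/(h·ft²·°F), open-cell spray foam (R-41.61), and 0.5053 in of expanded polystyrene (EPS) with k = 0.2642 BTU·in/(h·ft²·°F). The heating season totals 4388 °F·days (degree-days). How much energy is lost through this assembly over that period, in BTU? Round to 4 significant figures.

5152000 BTU

0.6428/1.257 = 0.51138
0.5053/0.2642 = 1.9126
R_total = 0.51138 + 41.61 + 1.9126 = 44.034 ft²·°F·h/BTU
E = A × HDD × 24 / R = 2154 × 4388 × 24 / 44.034 = 5151500 BTU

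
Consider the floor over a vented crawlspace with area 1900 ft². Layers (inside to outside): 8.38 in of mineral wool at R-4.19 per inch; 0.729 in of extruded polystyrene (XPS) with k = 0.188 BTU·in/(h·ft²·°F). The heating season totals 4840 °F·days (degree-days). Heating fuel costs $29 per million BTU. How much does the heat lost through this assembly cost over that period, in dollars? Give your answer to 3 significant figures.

164 dollars

8.38 × 4.19 = 35.11
0.729/0.188 = 3.878
R_total = 35.11 + 3.878 = 38.99 ft²·°F·h/BTU
E = A × HDD × 24 / R = 1900 × 4840 × 24 / 38.99 = 5661000 BTU
Cost = 5661000/10⁶ × 29 = $164.2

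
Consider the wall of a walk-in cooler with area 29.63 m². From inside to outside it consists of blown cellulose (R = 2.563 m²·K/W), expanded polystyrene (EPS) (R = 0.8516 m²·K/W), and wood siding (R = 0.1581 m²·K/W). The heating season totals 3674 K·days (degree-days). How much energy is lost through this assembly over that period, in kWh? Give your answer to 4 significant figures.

R_total = 2.563 + 0.8516 + 0.1581 = 3.5727 m²·K/W
E = A × HDD × 24 / R / 1000 = 29.63 × 3674 × 24 / 3.5727 / 1000 = 731.28 kWh

731.3 kWh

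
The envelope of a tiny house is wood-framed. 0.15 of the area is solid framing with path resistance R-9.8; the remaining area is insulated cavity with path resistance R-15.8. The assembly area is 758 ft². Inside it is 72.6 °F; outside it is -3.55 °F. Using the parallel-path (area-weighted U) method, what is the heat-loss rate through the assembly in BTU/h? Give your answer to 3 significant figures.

U_eff = 0.85/15.8 + 0.15/9.8 = 0.0538 + 0.01531 = 0.0691
R_eff = 1/U_eff = 14.47 ft²·°F·h/BTU
Q = 758 × (72.6 − (-3.55)) / 14.47 = 3989 BTU/h

3990 BTU/h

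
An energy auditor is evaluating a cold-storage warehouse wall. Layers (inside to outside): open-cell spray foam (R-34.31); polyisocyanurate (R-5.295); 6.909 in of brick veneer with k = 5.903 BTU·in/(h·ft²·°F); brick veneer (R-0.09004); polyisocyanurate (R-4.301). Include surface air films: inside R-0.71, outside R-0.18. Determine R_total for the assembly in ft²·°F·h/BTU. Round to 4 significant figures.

46.06 ft²·°F·h/BTU

6.909/5.903 = 1.1704
R_total = 0.71 + 34.31 + 5.295 + 1.1704 + 0.09004 + 4.301 + 0.18 = 46.056 ft²·°F·h/BTU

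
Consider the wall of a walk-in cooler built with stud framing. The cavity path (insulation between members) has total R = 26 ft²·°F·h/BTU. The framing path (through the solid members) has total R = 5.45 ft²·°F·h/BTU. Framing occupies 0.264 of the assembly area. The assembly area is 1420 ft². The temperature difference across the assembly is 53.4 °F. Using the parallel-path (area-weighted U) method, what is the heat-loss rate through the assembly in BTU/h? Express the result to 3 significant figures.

5820 BTU/h

U_eff = 0.736/26 + 0.264/5.45 = 0.02831 + 0.04844 = 0.07675
R_eff = 1/U_eff = 13.03 ft²·°F·h/BTU
Q = 1420 × 53.4 / 13.03 = 5820 BTU/h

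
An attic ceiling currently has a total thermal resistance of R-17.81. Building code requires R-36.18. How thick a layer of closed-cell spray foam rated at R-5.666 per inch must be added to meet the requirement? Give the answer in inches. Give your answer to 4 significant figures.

ΔR = 36.18 − 17.81 = 18.37 ft²·°F·h/BTU
L = ΔR / (R/in) = 18.37/5.666 = 3.2421 in

3.242 in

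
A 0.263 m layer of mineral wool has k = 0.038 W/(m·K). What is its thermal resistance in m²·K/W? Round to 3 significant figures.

R = L/k = 0.263/0.038 = 6.921 m²·K/W

6.92 m²·K/W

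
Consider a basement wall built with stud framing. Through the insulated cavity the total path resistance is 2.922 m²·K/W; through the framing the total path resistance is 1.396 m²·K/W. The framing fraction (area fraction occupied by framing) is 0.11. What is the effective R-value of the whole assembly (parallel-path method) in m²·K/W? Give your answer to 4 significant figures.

2.608 m²·K/W

U_eff = 0.89/2.922 + 0.11/1.396 = 0.30459 + 0.078797 = 0.38338
R_eff = 1/U_eff = 2.6084 m²·K/W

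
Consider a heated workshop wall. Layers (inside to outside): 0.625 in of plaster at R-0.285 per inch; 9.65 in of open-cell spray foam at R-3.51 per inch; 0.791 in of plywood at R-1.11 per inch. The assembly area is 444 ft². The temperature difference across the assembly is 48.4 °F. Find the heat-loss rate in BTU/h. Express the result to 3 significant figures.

0.625 × 0.285 = 0.1781
9.65 × 3.51 = 33.87
0.791 × 1.11 = 0.878
R_total = 0.1781 + 33.87 + 0.878 = 34.93 ft²·°F·h/BTU
Q = A·ΔT/R = 444 × 48.4 / 34.93 = 615.3 BTU/h

615 BTU/h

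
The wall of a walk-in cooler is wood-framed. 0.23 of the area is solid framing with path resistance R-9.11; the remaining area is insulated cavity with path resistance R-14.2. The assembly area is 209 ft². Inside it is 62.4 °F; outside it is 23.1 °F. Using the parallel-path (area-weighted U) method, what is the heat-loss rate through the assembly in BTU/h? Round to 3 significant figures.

U_eff = 0.77/14.2 + 0.23/9.11 = 0.05423 + 0.02525 = 0.07947
R_eff = 1/U_eff = 12.58 ft²·°F·h/BTU
Q = 209 × (62.4 − 23.1) / 12.58 = 652.8 BTU/h

653 BTU/h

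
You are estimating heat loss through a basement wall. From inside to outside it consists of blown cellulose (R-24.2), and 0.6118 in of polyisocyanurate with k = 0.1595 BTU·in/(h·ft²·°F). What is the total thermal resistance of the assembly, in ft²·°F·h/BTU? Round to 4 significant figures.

0.6118/0.1595 = 3.8357
R_total = 24.2 + 3.8357 = 28.036 ft²·°F·h/BTU

28.04 ft²·°F·h/BTU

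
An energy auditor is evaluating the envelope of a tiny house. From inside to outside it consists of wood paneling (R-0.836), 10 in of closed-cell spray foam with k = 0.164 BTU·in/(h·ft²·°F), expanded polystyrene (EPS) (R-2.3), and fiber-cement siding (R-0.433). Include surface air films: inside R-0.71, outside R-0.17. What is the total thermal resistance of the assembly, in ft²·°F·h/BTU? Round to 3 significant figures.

65.4 ft²·°F·h/BTU

10/0.164 = 60.98
R_total = 0.71 + 0.836 + 60.98 + 2.3 + 0.433 + 0.17 = 65.42 ft²·°F·h/BTU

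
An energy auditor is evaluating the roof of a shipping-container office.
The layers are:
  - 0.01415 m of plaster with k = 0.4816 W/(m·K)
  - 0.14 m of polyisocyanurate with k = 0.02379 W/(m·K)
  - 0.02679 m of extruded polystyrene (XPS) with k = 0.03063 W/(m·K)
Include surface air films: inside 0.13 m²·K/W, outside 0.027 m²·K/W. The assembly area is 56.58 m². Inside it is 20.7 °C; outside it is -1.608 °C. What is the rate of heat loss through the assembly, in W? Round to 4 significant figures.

0.01415/0.4816 = 0.029381
0.14/0.02379 = 5.8848
0.02679/0.03063 = 0.87463
R_total = 0.13 + 0.029381 + 5.8848 + 0.87463 + 0.027 = 6.9458 m²·K/W
Q = A·ΔT/R = 56.58 × (20.7 − (-1.608)) / 6.9458 = 181.72 W

181.7 W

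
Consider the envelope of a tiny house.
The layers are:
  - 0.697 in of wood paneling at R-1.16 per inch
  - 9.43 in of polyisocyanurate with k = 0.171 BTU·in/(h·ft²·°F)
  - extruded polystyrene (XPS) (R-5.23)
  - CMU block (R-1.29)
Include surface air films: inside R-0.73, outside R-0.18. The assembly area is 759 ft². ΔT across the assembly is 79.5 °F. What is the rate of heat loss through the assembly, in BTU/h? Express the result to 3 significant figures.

952 BTU/h

0.697 × 1.16 = 0.8085
9.43/0.171 = 55.15
R_total = 0.73 + 0.8085 + 55.15 + 5.23 + 1.29 + 0.18 = 63.38 ft²·°F·h/BTU
Q = A·ΔT/R = 759 × 79.5 / 63.38 = 952 BTU/h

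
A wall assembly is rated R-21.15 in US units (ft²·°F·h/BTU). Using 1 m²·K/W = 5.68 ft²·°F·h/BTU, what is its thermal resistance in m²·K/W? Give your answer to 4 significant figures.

3.724 m²·K/W

R_SI = 21.15/5.68 = 3.7236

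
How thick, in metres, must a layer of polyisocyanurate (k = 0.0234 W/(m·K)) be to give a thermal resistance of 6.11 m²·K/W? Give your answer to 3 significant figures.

0.143 m

L = R·k = 6.11 × 0.0234 = 0.143 m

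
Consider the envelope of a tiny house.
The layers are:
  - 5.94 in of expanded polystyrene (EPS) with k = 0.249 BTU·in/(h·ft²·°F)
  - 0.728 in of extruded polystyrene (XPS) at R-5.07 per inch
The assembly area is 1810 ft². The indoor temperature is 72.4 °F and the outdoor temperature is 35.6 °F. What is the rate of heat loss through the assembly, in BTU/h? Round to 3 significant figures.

2420 BTU/h

5.94/0.249 = 23.86
0.728 × 5.07 = 3.691
R_total = 23.86 + 3.691 = 27.55 ft²·°F·h/BTU
Q = A·ΔT/R = 1810 × (72.4 − 35.6) / 27.55 = 2418 BTU/h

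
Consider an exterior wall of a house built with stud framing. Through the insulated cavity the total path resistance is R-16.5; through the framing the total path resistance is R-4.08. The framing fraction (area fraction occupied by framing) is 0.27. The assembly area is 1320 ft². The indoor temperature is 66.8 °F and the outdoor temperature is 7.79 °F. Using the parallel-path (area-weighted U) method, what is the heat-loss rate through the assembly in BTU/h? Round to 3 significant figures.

8600 BTU/h

U_eff = 0.73/16.5 + 0.27/4.08 = 0.04424 + 0.06618 = 0.1104
R_eff = 1/U_eff = 9.056 ft²·°F·h/BTU
Q = 1320 × (66.8 − 7.79) / 9.056 = 8601 BTU/h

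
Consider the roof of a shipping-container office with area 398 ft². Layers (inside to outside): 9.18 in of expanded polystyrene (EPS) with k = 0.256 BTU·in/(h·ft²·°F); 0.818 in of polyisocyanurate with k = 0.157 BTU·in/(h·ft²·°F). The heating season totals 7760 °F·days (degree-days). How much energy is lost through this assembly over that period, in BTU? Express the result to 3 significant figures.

9.18/0.256 = 35.86
0.818/0.157 = 5.21
R_total = 35.86 + 5.21 = 41.07 ft²·°F·h/BTU
E = A × HDD × 24 / R = 398 × 7760 × 24 / 41.07 = 1805000 BTU

1800000 BTU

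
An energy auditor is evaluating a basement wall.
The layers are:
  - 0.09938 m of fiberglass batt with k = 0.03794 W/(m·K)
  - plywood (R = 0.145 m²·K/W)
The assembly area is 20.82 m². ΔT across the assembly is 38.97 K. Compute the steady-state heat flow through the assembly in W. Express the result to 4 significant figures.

293.5 W

0.09938/0.03794 = 2.6194
R_total = 2.6194 + 0.145 = 2.7644 m²·K/W
Q = A·ΔT/R = 20.82 × 38.97 / 2.7644 = 293.5 W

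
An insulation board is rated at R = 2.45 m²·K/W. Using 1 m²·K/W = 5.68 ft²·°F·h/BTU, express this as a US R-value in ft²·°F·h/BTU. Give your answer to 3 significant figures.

R_US = 2.45 × 5.68 = 13.92

13.9 ft²·°F·h/BTU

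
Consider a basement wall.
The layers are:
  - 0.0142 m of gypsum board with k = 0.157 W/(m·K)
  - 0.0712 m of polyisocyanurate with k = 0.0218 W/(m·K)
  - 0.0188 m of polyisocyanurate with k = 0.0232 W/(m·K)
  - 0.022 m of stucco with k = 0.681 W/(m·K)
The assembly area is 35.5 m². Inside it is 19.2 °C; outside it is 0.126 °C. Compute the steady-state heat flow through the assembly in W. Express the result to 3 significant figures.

161 W

0.0142/0.157 = 0.09045
0.0712/0.0218 = 3.266
0.0188/0.0232 = 0.8103
0.022/0.681 = 0.03231
R_total = 0.09045 + 3.266 + 0.8103 + 0.03231 = 4.199 m²·K/W
Q = A·ΔT/R = 35.5 × (19.2 − 0.126) / 4.199 = 161.3 W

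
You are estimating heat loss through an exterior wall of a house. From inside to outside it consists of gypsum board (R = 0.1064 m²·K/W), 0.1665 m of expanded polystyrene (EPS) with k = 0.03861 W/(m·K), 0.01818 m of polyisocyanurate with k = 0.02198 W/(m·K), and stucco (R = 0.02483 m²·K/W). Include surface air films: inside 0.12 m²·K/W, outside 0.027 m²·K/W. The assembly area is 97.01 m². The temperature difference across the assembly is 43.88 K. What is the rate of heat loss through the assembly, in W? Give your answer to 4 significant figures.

785.7 W

0.1665/0.03861 = 4.3124
0.01818/0.02198 = 0.82712
R_total = 0.12 + 0.1064 + 4.3124 + 0.82712 + 0.02483 + 0.027 = 5.4177 m²·K/W
Q = A·ΔT/R = 97.01 × 43.88 / 5.4177 = 785.72 W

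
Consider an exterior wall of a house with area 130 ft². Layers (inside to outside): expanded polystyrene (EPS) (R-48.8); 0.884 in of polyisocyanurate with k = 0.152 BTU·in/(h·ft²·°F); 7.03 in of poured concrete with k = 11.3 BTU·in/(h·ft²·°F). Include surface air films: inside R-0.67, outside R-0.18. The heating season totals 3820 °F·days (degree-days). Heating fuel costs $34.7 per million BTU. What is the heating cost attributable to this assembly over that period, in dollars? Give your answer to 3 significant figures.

0.884/0.152 = 5.816
7.03/11.3 = 0.6221
R_total = 0.67 + 48.8 + 5.816 + 0.6221 + 0.18 = 56.09 ft²·°F·h/BTU
E = A × HDD × 24 / R = 130 × 3820 × 24 / 56.09 = 212500 BTU
Cost = 212500/10⁶ × 34.7 = $7.374

7.37 dollars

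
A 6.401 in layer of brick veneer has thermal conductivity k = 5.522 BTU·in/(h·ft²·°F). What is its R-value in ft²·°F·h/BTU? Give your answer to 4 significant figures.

1.159 ft²·°F·h/BTU

R = L/k = 6.401/5.522 = 1.1592 ft²·°F·h/BTU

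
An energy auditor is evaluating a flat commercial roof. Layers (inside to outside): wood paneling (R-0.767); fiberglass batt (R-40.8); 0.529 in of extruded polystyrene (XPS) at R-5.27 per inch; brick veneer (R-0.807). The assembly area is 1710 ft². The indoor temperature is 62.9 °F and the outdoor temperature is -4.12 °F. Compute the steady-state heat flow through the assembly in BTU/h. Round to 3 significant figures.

2540 BTU/h

0.529 × 5.27 = 2.788
R_total = 0.767 + 40.8 + 2.788 + 0.807 = 45.16 ft²·°F·h/BTU
Q = A·ΔT/R = 1710 × (62.9 − (-4.12)) / 45.16 = 2538 BTU/h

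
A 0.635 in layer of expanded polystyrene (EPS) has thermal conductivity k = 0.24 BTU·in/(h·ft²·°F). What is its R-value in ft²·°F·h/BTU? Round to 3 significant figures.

R = L/k = 0.635/0.24 = 2.646 ft²·°F·h/BTU

2.65 ft²·°F·h/BTU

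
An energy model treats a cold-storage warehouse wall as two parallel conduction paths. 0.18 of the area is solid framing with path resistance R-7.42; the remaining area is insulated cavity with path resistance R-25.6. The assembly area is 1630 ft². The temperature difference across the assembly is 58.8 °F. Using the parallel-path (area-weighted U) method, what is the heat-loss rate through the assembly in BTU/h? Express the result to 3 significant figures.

U_eff = 0.82/25.6 + 0.18/7.42 = 0.03203 + 0.02426 = 0.05629
R_eff = 1/U_eff = 17.77 ft²·°F·h/BTU
Q = 1630 × 58.8 / 17.77 = 5395 BTU/h

5400 BTU/h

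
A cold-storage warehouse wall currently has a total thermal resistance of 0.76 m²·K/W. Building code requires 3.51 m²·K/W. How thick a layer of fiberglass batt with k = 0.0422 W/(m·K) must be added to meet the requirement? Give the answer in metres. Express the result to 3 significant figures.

0.116 m

ΔR = 3.51 − 0.76 = 2.75 m²·K/W
L = ΔR × k = 2.75 × 0.0422 = 0.1161 m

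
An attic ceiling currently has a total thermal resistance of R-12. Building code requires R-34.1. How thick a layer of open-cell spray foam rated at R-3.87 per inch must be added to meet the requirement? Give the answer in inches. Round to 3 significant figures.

5.71 in

ΔR = 34.1 − 12 = 22.1 ft²·°F·h/BTU
L = ΔR / (R/in) = 22.1/3.87 = 5.711 in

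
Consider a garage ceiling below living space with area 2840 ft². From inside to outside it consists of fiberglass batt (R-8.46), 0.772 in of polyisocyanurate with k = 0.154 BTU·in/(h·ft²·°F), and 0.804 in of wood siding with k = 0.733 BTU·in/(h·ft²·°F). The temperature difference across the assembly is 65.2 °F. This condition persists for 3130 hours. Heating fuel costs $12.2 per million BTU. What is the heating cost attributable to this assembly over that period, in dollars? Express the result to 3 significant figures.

485 dollars

0.772/0.154 = 5.013
0.804/0.733 = 1.097
R_total = 8.46 + 5.013 + 1.097 = 14.57 ft²·°F·h/BTU
Q = 2840 × 65.2 / 14.57 = 12710 BTU/h
E = 12710 × 3130 = 39780000 BTU
Cost = 39780000/10⁶ × 12.2 = $485.3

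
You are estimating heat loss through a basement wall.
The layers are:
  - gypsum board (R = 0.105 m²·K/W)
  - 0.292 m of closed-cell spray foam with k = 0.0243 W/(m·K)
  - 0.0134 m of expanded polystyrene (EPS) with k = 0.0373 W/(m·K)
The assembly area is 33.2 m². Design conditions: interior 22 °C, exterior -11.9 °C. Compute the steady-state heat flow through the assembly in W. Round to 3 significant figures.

0.292/0.0243 = 12.02
0.0134/0.0373 = 0.3592
R_total = 0.105 + 12.02 + 0.3592 = 12.48 m²·K/W
Q = A·ΔT/R = 33.2 × (22 − (-11.9)) / 12.48 = 90.18 W

90.2 W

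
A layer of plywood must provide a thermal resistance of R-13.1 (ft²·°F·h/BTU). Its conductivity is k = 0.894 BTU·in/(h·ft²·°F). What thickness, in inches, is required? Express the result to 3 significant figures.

L = R × k = 13.1 × 0.894 = 11.71 in

11.7 in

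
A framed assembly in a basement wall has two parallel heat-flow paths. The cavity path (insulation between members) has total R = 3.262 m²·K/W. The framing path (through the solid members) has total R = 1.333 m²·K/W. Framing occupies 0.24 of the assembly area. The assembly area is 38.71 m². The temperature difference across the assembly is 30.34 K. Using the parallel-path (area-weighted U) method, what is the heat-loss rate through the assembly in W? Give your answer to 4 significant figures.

485.1 W

U_eff = 0.76/3.262 + 0.24/1.333 = 0.23299 + 0.18005 = 0.41303
R_eff = 1/U_eff = 2.4211 m²·K/W
Q = 38.71 × 30.34 / 2.4211 = 485.09 W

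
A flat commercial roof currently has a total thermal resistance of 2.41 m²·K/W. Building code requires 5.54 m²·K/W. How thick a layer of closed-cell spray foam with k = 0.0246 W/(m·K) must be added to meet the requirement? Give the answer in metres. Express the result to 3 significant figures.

ΔR = 5.54 − 2.41 = 3.13 m²·K/W
L = ΔR × k = 3.13 × 0.0246 = 0.077 m

0.0770 m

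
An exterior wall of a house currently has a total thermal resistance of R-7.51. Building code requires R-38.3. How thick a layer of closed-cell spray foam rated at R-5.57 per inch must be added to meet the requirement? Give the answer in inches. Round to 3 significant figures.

ΔR = 38.3 − 7.51 = 30.79 ft²·°F·h/BTU
L = ΔR / (R/in) = 30.79/5.57 = 5.528 in

5.53 in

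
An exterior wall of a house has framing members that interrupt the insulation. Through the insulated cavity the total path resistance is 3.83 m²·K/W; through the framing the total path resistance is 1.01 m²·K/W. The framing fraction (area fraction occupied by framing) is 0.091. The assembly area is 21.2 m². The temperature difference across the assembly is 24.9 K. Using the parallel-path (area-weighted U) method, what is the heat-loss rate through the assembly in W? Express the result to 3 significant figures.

U_eff = 0.909/3.83 + 0.091/1.01 = 0.2373 + 0.0901 = 0.3274
R_eff = 1/U_eff = 3.054 m²·K/W
Q = 21.2 × 24.9 / 3.054 = 172.8 W

173 W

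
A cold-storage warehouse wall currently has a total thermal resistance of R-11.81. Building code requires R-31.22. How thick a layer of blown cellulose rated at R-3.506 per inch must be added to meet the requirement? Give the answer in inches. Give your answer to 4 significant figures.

5.536 in

ΔR = 31.22 − 11.81 = 19.41 ft²·°F·h/BTU
L = ΔR / (R/in) = 19.41/3.506 = 5.5362 in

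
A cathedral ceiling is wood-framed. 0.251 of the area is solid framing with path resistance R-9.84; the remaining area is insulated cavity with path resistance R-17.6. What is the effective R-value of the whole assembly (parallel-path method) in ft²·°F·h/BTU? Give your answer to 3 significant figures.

U_eff = 0.749/17.6 + 0.251/9.84 = 0.04256 + 0.02551 = 0.06806
R_eff = 1/U_eff = 14.69 ft²·°F·h/BTU

14.7 ft²·°F·h/BTU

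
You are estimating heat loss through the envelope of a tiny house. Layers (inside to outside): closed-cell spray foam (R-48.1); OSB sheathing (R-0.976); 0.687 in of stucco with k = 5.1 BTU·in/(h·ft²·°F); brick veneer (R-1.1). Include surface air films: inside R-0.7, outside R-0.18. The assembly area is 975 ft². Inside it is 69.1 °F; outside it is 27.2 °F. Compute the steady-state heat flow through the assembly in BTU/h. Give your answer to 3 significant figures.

798 BTU/h

0.687/5.1 = 0.1347
R_total = 0.7 + 48.1 + 0.976 + 0.1347 + 1.1 + 0.18 = 51.19 ft²·°F·h/BTU
Q = A·ΔT/R = 975 × (69.1 − 27.2) / 51.19 = 798 BTU/h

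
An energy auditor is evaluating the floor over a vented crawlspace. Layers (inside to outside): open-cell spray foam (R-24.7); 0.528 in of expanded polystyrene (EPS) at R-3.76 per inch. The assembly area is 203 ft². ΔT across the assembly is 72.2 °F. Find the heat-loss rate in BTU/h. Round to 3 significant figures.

549 BTU/h

0.528 × 3.76 = 1.985
R_total = 24.7 + 1.985 = 26.69 ft²·°F·h/BTU
Q = A·ΔT/R = 203 × 72.2 / 26.69 = 549.2 BTU/h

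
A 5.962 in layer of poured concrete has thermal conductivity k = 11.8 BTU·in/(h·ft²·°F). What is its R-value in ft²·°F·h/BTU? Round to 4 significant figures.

0.5053 ft²·°F·h/BTU

R = L/k = 5.962/11.8 = 0.50525 ft²·°F·h/BTU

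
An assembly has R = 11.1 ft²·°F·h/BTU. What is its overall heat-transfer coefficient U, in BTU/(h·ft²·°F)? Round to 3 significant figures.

U = 1/R = 1/11.1 = 0.09009

0.0901 BTU/(h·ft²·°F)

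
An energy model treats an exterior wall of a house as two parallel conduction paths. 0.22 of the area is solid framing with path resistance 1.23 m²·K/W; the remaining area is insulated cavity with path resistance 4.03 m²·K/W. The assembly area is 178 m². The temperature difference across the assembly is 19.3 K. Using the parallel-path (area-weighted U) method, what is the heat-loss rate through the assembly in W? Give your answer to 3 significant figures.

1280 W

U_eff = 0.78/4.03 + 0.22/1.23 = 0.1935 + 0.1789 = 0.3724
R_eff = 1/U_eff = 2.685 m²·K/W
Q = 178 × 19.3 / 2.685 = 1279 W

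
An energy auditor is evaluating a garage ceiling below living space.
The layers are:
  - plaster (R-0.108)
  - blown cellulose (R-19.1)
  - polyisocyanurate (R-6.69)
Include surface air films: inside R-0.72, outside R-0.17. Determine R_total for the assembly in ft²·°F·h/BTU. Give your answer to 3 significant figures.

26.8 ft²·°F·h/BTU

R_total = 0.72 + 0.108 + 19.1 + 6.69 + 0.17 = 26.79 ft²·°F·h/BTU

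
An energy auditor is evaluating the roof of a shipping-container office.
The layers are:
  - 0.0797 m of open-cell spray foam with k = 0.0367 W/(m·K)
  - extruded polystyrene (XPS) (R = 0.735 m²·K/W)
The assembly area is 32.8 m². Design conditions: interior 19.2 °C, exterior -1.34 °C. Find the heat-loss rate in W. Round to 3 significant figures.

232 W

0.0797/0.0367 = 2.172
R_total = 2.172 + 0.735 = 2.907 m²·K/W
Q = A·ΔT/R = 32.8 × (19.2 − (-1.34)) / 2.907 = 231.8 W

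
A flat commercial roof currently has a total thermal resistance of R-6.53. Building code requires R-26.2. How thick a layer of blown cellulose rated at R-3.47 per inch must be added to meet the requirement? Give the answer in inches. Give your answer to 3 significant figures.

5.67 in

ΔR = 26.2 − 6.53 = 19.67 ft²·°F·h/BTU
L = ΔR / (R/in) = 19.67/3.47 = 5.669 in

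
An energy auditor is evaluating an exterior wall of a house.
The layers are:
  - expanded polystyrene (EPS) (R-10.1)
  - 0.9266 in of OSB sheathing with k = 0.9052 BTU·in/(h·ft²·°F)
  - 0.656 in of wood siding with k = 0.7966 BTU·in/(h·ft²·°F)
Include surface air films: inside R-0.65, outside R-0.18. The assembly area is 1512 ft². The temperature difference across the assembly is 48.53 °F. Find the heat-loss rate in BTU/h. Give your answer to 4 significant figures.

0.9266/0.9052 = 1.0236
0.656/0.7966 = 0.8235
R_total = 0.65 + 10.1 + 1.0236 + 0.8235 + 0.18 = 12.777 ft²·°F·h/BTU
Q = A·ΔT/R = 1512 × 48.53 / 12.777 = 5742.9 BTU/h

5743 BTU/h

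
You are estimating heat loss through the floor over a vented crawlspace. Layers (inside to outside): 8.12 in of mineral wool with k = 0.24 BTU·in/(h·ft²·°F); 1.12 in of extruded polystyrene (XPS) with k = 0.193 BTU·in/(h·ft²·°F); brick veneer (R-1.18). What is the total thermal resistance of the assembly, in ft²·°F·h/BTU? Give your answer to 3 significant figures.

8.12/0.24 = 33.83
1.12/0.193 = 5.803
R_total = 33.83 + 5.803 + 1.18 = 40.82 ft²·°F·h/BTU

40.8 ft²·°F·h/BTU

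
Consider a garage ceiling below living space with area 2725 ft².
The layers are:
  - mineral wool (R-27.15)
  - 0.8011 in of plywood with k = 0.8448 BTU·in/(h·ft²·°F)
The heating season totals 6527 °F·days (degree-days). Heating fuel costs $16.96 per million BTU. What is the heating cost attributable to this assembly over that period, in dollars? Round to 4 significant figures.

0.8011/0.8448 = 0.94827
R_total = 27.15 + 0.94827 = 28.098 ft²·°F·h/BTU
E = A × HDD × 24 / R = 2725 × 6527 × 24 / 28.098 = 15192000 BTU
Cost = 15192000/10⁶ × 16.96 = $257.65

257.7 dollars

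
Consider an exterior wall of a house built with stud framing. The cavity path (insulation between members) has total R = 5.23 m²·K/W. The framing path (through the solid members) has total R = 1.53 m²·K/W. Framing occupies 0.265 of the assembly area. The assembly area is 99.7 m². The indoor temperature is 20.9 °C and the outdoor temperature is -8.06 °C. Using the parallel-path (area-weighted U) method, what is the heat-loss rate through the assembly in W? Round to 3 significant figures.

U_eff = 0.735/5.23 + 0.265/1.53 = 0.1405 + 0.1732 = 0.3137
R_eff = 1/U_eff = 3.187 m²·K/W
Q = 99.7 × (20.9 − (-8.06)) / 3.187 = 905.9 W

906 W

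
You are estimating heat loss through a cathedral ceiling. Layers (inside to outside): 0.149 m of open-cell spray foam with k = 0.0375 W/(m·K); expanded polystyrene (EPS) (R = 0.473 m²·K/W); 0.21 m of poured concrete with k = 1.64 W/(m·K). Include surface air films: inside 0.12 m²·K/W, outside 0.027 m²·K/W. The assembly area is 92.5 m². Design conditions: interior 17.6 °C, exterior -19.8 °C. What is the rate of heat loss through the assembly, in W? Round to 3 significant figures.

0.149/0.0375 = 3.973
0.21/1.64 = 0.128
R_total = 0.12 + 3.973 + 0.473 + 0.128 + 0.027 = 4.721 m²·K/W
Q = A·ΔT/R = 92.5 × (17.6 − (-19.8)) / 4.721 = 732.7 W

733 W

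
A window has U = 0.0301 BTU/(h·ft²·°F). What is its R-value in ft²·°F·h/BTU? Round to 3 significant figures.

33.2 ft²·°F·h/BTU

R = 1/U = 1/0.0301 = 33.22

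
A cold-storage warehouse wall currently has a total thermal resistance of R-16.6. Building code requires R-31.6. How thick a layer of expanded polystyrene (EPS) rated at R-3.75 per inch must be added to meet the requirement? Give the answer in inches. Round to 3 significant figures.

4.00 in

ΔR = 31.6 − 16.6 = 15 ft²·°F·h/BTU
L = ΔR / (R/in) = 15/3.75 = 4 in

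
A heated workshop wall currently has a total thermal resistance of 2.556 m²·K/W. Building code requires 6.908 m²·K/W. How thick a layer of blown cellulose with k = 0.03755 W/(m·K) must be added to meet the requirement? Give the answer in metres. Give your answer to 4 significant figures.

0.1634 m

ΔR = 6.908 − 2.556 = 4.352 m²·K/W
L = ΔR × k = 4.352 × 0.03755 = 0.16342 m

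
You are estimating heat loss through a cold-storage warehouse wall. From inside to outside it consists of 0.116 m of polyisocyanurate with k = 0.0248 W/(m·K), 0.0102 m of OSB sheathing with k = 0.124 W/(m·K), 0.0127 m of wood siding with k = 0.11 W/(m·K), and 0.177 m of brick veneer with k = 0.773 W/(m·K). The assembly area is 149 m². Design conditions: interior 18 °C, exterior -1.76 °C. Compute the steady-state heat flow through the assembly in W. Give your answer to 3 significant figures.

577 W

0.116/0.0248 = 4.677
0.0102/0.124 = 0.08226
0.0127/0.11 = 0.1155
0.177/0.773 = 0.229
R_total = 4.677 + 0.08226 + 0.1155 + 0.229 = 5.104 m²·K/W
Q = A·ΔT/R = 149 × (18 − (-1.76)) / 5.104 = 576.8 W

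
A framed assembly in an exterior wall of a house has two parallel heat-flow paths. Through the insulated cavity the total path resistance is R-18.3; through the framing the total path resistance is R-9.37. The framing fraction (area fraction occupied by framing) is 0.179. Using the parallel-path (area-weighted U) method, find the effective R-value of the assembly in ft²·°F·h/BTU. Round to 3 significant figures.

U_eff = 0.821/18.3 + 0.179/9.37 = 0.04486 + 0.0191 = 0.06397
R_eff = 1/U_eff = 15.63 ft²·°F·h/BTU

15.6 ft²·°F·h/BTU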